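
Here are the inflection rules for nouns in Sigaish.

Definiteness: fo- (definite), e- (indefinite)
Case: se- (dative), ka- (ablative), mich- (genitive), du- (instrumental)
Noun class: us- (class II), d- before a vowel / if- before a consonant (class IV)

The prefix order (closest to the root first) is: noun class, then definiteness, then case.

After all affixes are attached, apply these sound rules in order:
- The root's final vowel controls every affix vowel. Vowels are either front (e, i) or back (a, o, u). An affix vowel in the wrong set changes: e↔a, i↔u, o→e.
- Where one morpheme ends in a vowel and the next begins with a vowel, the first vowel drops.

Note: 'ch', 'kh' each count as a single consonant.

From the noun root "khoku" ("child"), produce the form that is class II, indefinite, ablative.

Attach noun class class II us- → uskhoku.
Attach definiteness indefinite e- → euskhoku.
Attach case ablative ka- → kaeuskhoku.
Apply vowel harmony: kaeuskhoku → kaauskhoku.
Apply vowel deletion: kaauskhoku → kuskhoku.

kuskhoku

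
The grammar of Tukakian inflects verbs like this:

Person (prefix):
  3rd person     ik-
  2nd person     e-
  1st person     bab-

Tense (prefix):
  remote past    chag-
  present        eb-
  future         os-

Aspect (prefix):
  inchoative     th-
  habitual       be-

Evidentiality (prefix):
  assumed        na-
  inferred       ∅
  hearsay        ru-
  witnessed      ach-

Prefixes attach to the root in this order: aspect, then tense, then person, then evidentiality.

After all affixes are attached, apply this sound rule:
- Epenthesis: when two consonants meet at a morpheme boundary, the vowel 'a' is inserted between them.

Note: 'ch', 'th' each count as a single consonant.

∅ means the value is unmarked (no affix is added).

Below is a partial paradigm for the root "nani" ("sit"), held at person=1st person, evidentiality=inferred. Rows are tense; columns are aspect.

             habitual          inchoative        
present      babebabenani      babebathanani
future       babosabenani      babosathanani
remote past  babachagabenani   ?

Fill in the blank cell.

Attach aspect inchoative th- → thnani.
Attach tense remote past chag- → chagthnani.
Attach person 1st person bab- → babchagthnani.
evidentiality = inferred: zero marking, form stays babchagthnani.
Apply epenthesis: babchagthnani → babachagathanani.

babachagathanani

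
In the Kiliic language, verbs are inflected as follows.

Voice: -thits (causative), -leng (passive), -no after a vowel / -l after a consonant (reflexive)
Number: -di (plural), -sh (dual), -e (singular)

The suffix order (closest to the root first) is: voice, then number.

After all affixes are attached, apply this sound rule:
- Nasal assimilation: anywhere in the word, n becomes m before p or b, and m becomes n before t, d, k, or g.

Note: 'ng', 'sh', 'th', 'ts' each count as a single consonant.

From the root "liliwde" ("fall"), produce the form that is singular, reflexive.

liliwdenoe

Attach voice reflexive -no (after vowel 'e') → liliwdeno.
Attach number singular -e → liliwdenoe.
Nasal assimilation: no change.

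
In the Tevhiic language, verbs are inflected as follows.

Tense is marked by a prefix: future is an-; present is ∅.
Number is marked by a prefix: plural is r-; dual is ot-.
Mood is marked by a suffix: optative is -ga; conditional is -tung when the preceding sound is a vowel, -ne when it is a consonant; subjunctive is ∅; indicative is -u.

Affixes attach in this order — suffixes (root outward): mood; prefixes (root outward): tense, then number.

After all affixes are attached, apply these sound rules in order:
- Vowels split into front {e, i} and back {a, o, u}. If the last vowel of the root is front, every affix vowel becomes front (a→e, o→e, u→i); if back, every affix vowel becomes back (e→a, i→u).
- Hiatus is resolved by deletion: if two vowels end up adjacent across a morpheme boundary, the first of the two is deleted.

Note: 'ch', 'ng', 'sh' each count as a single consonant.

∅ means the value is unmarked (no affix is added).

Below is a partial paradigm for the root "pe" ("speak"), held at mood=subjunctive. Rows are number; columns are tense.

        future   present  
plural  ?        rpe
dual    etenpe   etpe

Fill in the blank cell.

renpe

Attach tense future an- → anpe.
mood = subjunctive: zero marking, form stays anpe.
Attach number plural r- → ranpe.
Apply vowel harmony: ranpe → renpe.
Vowel deletion: no change.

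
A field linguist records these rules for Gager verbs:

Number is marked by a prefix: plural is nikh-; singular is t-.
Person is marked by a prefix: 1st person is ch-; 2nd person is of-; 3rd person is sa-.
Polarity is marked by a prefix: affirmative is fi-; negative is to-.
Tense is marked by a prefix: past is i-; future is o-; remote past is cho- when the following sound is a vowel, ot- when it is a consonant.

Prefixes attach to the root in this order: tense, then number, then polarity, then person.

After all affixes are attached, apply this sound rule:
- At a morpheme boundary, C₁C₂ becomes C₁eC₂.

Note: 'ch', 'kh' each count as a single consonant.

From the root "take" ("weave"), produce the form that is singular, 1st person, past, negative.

Attach tense past i- → itake.
Attach number singular t- → titake.
Attach polarity negative to- → totitake.
Attach person 1st person ch- → chtotitake.
Apply epenthesis: chtotitake → chetotitake.

chetotitake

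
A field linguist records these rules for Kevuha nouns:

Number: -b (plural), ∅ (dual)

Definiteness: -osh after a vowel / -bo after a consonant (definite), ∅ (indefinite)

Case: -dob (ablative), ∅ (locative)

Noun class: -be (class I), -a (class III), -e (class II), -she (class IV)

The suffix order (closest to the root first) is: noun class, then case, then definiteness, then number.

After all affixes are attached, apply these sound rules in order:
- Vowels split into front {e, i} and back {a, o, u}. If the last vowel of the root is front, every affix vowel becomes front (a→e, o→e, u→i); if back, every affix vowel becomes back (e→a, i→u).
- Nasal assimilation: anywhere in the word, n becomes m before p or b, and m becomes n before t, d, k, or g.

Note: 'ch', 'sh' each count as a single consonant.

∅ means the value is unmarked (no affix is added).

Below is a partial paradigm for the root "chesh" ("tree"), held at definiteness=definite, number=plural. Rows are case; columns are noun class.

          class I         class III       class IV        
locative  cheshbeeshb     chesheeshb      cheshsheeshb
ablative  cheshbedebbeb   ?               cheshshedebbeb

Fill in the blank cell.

cheshedebbeb

Attach noun class class III -a → chesha.
Attach case ablative -dob → cheshadob.
Attach definiteness definite -bo (after consonant 'b') → cheshadobbo.
Attach number plural -b → cheshadobbob.
Apply vowel harmony: cheshadobbob → cheshedebbeb.
Nasal assimilation: no change.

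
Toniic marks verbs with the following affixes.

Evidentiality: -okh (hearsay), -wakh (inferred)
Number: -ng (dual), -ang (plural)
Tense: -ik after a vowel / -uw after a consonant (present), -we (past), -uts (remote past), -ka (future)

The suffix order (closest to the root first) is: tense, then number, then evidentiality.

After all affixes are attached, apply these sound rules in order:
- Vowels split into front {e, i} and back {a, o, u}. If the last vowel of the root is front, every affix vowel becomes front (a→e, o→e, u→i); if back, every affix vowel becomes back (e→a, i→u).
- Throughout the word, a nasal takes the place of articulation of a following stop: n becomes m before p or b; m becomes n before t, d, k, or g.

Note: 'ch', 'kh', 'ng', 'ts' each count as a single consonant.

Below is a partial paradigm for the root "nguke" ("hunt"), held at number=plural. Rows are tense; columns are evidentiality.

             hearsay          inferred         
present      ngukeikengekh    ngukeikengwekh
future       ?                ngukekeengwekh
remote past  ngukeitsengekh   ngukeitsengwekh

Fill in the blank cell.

Attach tense future -ka → ngukeka.
Attach number plural -ang → ngukekaang.
Attach evidentiality hearsay -okh → ngukekaangokh.
Apply vowel harmony: ngukekaangokh → ngukekeengekh.
Nasal assimilation: no change.

ngukekeengekh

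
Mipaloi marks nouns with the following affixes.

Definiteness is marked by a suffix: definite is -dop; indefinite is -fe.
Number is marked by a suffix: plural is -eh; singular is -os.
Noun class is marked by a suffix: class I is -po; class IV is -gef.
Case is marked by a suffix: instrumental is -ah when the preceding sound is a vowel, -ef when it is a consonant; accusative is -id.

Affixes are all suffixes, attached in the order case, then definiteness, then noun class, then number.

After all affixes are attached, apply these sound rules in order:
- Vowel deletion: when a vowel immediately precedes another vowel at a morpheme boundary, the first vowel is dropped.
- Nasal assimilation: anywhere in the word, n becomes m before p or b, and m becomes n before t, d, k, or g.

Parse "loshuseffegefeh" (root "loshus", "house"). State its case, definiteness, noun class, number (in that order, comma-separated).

Segment: loshus-ef-fe-gef-eh.
case: -ah/ef → instrumental.
definiteness: -fe → indefinite.
noun class: -gef → class IV.
number: -eh → plural.

instrumental, indefinite, class IV, plural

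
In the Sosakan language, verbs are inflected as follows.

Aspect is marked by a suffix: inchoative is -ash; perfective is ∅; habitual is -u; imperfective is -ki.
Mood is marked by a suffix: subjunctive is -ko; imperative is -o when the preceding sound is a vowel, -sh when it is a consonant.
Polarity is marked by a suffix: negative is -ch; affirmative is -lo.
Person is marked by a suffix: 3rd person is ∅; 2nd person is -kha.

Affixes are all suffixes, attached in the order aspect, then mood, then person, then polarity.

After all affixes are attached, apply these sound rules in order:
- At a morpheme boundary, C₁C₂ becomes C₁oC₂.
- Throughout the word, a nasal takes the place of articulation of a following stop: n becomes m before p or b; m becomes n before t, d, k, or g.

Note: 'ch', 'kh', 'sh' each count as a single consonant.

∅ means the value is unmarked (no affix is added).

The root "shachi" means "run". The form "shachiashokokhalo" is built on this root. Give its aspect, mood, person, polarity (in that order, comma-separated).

Segment: shachi-ash-ko-kha-lo.
aspect: -ash → inchoative.
mood: -ko → subjunctive.
person: -kha → 2nd person.
polarity: -lo → affirmative.

inchoative, subjunctive, 2nd person, affirmative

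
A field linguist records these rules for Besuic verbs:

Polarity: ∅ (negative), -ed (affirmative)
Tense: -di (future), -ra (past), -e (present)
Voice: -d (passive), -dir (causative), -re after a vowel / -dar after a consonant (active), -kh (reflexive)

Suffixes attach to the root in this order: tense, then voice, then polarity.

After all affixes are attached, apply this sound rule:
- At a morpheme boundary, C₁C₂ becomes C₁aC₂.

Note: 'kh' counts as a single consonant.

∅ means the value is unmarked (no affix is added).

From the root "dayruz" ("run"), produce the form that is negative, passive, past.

Attach tense past -ra → dayruzra.
Attach voice passive -d → dayruzrad.
polarity = negative: zero marking, form stays dayruzrad.
Apply epenthesis: dayruzrad → dayruzarad.

dayruzarad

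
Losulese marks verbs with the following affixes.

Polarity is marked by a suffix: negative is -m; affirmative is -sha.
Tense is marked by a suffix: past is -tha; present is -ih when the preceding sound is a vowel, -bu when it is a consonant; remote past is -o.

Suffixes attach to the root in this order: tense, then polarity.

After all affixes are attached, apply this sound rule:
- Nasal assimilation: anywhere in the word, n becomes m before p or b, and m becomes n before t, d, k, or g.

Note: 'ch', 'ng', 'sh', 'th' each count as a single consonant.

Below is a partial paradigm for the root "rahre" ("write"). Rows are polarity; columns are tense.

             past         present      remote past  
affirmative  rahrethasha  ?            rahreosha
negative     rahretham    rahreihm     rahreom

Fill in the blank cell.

Attach tense present -ih (after vowel 'e') → rahreih.
Attach polarity affirmative -sha → rahreihsha.
Nasal assimilation: no change.

rahreihsha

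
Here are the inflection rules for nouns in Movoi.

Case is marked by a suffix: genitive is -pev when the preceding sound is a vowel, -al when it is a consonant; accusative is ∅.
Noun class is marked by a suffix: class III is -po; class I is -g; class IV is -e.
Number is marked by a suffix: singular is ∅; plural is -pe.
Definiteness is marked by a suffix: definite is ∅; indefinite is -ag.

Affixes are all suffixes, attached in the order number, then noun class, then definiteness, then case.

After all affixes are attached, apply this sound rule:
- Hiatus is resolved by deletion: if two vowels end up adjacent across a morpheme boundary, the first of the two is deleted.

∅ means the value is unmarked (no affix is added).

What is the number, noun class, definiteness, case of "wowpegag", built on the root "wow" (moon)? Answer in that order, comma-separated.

Segment: wow-pe-g-ag.
number: -pe → plural.
noun class: -g → class I.
definiteness: -ag → indefinite.
case: ∅ → accusative.

plural, class I, indefinite, accusative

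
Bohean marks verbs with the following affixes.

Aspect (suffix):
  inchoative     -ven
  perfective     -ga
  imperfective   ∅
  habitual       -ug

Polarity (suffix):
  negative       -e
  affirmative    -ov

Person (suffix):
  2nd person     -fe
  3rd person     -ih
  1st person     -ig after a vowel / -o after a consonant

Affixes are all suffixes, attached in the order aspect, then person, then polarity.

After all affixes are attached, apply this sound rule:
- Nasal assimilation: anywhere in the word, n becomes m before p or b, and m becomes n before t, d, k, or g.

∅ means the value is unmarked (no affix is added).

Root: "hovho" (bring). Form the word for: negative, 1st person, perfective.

Attach aspect perfective -ga → hovhoga.
Attach person 1st person -ig (after vowel 'a') → hovhogaig.
Attach polarity negative -e → hovhogaige.
Nasal assimilation: no change.

hovhogaige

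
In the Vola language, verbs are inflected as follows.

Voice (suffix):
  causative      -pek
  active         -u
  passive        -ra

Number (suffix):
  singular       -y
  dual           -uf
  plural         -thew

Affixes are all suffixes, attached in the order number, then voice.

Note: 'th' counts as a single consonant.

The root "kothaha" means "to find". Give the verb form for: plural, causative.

Attach number plural -thew → kothahathew.
Attach voice causative -pek → kothahathewpek.

kothahathewpek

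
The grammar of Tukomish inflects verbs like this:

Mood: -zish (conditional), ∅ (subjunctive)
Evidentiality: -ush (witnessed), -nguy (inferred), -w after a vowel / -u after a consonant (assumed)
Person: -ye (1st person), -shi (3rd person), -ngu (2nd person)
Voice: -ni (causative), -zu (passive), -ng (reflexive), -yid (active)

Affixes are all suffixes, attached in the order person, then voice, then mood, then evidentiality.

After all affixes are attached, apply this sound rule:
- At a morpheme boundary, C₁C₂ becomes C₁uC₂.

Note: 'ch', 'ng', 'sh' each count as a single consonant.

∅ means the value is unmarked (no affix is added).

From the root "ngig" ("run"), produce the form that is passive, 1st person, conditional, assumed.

Attach person 1st person -ye → ngigye.
Attach voice passive -zu → ngigyezu.
Attach mood conditional -zish → ngigyezuzish.
Attach evidentiality assumed -u (after consonant 'sh') → ngigyezuzishu.
Apply epenthesis: ngigyezuzishu → ngiguyezuzishu.

ngiguyezuzishu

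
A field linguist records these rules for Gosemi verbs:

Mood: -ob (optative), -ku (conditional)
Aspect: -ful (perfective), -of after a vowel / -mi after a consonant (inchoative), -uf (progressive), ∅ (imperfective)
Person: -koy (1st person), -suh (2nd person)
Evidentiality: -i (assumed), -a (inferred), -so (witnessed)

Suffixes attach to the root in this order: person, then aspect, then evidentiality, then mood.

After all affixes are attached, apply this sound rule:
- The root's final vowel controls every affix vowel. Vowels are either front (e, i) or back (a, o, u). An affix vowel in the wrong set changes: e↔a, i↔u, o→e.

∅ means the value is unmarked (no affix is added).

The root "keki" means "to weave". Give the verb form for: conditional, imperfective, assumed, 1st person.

kekikeyiki

Attach person 1st person -koy → kekikoy.
aspect = imperfective: zero marking, form stays kekikoy.
Attach evidentiality assumed -i → kekikoyi.
Attach mood conditional -ku → kekikoyiku.
Apply vowel harmony: kekikoyiku → kekikeyiki.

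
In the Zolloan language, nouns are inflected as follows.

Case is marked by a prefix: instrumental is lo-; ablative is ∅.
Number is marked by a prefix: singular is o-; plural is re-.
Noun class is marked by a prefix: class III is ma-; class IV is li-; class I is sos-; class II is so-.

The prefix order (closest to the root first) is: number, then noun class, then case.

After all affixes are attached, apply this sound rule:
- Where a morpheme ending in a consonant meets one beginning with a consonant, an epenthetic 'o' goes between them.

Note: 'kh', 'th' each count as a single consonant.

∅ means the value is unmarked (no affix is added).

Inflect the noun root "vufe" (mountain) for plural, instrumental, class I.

Attach number plural re- → revufe.
Attach noun class class I sos- → sosrevufe.
Attach case instrumental lo- → lososrevufe.
Apply epenthesis: lososrevufe → lososorevufe.

lososorevufe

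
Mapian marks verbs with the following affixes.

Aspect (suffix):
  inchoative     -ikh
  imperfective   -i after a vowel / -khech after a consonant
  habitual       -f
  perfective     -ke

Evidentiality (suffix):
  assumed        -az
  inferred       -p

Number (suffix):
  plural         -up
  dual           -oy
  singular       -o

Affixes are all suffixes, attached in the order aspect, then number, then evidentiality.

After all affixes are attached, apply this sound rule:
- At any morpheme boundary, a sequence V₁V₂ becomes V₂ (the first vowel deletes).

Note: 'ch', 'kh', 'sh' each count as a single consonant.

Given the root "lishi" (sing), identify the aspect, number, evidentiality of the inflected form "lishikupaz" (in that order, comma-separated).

Segment: lishi-ke-up-az.
aspect: -ke → perfective.
number: -up → plural.
evidentiality: -az → assumed.

perfective, plural, assumed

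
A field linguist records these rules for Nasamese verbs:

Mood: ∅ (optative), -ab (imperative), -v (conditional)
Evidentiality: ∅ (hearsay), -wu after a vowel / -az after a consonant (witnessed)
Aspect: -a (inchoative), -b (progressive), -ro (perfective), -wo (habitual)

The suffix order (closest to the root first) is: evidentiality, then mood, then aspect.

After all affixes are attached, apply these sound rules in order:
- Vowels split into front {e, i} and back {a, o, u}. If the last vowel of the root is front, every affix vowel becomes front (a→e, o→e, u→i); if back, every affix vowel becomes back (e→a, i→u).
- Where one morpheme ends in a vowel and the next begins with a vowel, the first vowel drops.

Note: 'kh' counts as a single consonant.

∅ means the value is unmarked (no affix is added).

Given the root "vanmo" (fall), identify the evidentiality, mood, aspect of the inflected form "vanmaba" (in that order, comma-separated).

Segment: vanmo-ab-a.
evidentiality: ∅ → hearsay.
mood: -ab → imperative.
aspect: -a → inchoative.

hearsay, imperative, inchoative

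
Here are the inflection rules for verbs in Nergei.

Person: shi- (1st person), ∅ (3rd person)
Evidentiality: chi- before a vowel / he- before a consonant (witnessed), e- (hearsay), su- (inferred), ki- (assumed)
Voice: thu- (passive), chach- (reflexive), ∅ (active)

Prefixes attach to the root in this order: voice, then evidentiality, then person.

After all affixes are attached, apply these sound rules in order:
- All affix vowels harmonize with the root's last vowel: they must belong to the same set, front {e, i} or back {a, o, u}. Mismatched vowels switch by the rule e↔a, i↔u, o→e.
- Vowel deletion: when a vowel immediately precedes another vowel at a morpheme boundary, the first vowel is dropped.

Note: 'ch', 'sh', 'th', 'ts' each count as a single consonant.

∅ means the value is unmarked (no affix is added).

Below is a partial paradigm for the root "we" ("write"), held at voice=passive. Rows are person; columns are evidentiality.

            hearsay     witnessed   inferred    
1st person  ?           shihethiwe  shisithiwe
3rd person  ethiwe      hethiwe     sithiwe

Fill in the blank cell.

Attach voice passive thu- → thuwe.
Attach evidentiality hearsay e- → ethuwe.
Attach person 1st person shi- → shiethuwe.
Apply vowel harmony: shiethuwe → shiethiwe.
Apply vowel deletion: shiethiwe → shethiwe.

shethiwe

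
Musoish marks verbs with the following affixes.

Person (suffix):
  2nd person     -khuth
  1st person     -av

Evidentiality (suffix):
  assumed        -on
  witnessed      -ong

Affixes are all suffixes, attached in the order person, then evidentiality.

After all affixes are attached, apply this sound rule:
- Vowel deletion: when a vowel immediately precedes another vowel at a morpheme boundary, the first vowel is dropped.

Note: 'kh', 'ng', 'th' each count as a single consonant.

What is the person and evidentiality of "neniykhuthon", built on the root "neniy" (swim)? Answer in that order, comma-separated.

Segment: neniy-khuth-on.
person: -khuth → 2nd person.
evidentiality: -on → assumed.

2nd person, assumed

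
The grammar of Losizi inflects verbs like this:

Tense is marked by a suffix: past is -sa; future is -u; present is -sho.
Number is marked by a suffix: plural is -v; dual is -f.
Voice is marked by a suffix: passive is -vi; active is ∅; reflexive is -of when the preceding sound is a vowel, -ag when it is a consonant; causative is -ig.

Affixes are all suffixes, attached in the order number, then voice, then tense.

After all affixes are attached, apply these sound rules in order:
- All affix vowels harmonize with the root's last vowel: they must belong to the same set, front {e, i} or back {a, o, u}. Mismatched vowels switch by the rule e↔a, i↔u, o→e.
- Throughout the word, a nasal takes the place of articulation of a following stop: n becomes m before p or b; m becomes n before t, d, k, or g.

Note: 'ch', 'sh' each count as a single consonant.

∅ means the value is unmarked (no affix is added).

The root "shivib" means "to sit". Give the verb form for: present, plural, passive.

shivibvvishe

Attach number plural -v → shivibv.
Attach voice passive -vi → shivibvvi.
Attach tense present -sho → shivibvvisho.
Apply vowel harmony: shivibvvisho → shivibvvishe.
Nasal assimilation: no change.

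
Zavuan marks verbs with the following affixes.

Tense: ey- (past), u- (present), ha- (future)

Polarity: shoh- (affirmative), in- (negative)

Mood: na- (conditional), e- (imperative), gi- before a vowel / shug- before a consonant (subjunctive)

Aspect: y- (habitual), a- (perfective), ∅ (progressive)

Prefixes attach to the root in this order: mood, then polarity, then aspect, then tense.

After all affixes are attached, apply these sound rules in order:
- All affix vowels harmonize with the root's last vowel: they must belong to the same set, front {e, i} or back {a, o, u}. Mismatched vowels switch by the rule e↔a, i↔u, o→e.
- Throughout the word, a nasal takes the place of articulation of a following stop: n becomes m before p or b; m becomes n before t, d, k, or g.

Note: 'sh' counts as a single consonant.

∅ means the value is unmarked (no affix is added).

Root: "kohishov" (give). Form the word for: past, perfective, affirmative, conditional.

ayashohnakohishov

Attach mood conditional na- → nakohishov.
Attach polarity affirmative shoh- → shohnakohishov.
Attach aspect perfective a- → ashohnakohishov.
Attach tense past ey- → eyashohnakohishov.
Apply vowel harmony: eyashohnakohishov → ayashohnakohishov.
Nasal assimilation: no change.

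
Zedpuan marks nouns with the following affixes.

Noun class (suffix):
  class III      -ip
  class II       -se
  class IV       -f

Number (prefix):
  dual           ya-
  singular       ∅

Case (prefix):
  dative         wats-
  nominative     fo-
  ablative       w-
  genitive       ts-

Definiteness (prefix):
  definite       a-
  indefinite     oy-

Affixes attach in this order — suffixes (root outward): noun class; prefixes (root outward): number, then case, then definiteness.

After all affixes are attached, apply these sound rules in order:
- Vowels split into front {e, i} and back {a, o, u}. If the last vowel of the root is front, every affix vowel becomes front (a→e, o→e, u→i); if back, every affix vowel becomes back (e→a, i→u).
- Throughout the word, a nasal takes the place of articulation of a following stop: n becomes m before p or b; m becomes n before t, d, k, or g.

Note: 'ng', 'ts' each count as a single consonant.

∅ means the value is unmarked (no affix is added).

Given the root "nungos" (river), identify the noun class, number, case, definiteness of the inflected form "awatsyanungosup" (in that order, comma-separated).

Segment: a-wats-ya-nungos-ip.
noun class: -ip → class III.
number: ya- → dual.
case: wats- → dative.
definiteness: a- → definite.

class III, dual, dative, definite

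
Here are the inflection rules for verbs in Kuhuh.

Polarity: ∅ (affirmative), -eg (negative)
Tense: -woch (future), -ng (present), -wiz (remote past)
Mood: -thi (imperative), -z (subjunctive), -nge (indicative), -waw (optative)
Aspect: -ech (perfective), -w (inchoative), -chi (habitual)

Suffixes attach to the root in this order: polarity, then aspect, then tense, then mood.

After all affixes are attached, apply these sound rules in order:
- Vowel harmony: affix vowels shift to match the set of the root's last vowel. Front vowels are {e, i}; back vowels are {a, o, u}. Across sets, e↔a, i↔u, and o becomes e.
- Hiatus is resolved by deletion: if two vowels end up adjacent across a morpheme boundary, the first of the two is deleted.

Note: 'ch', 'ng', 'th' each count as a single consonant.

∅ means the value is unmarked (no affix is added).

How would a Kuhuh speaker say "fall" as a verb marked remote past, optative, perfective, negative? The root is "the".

thegechwizwew

Attach polarity negative -eg → theeg.
Attach aspect perfective -ech → theegech.
Attach tense remote past -wiz → theegechwiz.
Attach mood optative -waw → theegechwizwaw.
Apply vowel harmony: theegechwizwaw → theegechwizwew.
Apply vowel deletion: theegechwizwew → thegechwizwew.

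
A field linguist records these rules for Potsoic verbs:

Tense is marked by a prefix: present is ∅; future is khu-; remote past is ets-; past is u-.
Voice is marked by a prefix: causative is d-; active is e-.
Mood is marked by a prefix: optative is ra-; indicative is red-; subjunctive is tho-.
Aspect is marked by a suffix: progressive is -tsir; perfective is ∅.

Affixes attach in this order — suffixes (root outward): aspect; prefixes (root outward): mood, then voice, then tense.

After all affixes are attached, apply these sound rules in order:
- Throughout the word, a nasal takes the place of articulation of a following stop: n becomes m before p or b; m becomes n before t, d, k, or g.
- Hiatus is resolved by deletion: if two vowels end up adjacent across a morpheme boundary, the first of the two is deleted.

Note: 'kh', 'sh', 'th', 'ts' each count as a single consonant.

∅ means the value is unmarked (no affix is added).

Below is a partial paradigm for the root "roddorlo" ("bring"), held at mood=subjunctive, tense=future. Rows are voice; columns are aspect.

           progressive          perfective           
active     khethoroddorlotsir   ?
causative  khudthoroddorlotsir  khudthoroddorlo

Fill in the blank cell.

Attach mood subjunctive tho- → thoroddorlo.
Attach voice active e- → ethoroddorlo.
Attach tense future khu- → khuethoroddorlo.
aspect = perfective: zero marking, form stays khuethoroddorlo.
Nasal assimilation: no change.
Apply vowel deletion: khuethoroddorlo → khethoroddorlo.

khethoroddorlo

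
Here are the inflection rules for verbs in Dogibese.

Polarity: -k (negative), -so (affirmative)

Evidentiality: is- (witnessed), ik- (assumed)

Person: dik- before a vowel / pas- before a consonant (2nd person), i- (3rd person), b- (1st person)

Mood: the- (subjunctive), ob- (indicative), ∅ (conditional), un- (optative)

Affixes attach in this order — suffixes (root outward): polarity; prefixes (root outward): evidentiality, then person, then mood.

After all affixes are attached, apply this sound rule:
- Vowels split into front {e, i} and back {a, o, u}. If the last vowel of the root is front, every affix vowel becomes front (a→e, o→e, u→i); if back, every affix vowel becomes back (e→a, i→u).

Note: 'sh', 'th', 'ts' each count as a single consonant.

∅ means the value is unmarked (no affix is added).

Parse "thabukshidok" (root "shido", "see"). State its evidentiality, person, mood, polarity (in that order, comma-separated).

Segment: the-b-ik-shido-k.
evidentiality: ik- → assumed.
person: b- → 1st person.
mood: the- → subjunctive.
polarity: -k → negative.

assumed, 1st person, subjunctive, negative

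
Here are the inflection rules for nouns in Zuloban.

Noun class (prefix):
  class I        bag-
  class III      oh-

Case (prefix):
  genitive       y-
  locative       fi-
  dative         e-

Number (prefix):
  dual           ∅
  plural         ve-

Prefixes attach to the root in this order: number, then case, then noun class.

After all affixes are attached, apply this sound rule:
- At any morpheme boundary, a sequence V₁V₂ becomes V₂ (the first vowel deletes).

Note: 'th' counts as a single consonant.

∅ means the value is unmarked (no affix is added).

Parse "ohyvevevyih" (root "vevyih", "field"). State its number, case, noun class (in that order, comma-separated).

plural, genitive, class III

Segment: oh-y-ve-vevyih.
number: ve- → plural.
case: y- → genitive.
noun class: oh- → class III.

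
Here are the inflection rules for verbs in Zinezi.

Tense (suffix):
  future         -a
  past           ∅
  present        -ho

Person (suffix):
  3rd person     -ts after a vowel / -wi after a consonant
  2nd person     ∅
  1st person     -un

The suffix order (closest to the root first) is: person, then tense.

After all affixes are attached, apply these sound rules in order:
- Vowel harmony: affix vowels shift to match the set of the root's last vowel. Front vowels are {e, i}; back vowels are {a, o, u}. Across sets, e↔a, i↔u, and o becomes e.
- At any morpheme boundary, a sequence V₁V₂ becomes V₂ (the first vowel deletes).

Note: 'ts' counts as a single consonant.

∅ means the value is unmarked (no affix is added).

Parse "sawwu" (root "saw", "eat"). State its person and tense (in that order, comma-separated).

Segment: saw-wi.
person: -ts/wi → 3rd person.
tense: ∅ → past.

3rd person, past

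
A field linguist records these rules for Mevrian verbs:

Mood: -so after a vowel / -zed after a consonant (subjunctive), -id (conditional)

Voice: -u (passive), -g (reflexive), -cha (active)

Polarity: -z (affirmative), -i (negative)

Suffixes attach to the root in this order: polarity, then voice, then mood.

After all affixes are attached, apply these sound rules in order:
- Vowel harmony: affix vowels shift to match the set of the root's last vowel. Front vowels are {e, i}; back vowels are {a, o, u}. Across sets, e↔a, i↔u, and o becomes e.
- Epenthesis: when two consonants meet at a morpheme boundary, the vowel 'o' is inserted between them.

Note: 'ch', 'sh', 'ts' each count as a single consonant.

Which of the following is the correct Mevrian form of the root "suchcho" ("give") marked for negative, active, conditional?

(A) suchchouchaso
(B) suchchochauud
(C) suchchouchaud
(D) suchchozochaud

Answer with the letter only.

C

Attach polarity negative -i → suchchoi.
Attach voice active -cha → suchchoicha.
Attach mood conditional -id → suchchoichaid.
Apply vowel harmony: suchchoichaid → suchchouchaud.
Epenthesis: no change.
So the correct form is suchchouchaud, option (C).
(A) suchchouchaso is wrong: it uses subjunctive instead of conditional for mood.
(D) suchchozochaud is wrong: it uses affirmative instead of negative for polarity.
(B) suchchochauud is wrong: it has the affixes in the wrong order.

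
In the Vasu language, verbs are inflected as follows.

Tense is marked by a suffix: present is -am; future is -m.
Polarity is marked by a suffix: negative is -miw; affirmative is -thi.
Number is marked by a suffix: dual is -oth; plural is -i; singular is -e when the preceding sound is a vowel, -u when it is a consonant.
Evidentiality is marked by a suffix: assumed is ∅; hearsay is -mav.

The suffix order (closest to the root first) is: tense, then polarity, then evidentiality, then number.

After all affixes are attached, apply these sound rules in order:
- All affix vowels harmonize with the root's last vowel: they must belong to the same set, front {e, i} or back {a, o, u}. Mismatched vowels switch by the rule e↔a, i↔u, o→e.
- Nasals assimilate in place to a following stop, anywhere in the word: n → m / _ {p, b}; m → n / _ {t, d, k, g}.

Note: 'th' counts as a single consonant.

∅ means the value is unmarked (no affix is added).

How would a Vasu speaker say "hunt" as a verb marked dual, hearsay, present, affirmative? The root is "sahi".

sahiemthimeveth

Attach tense present -am → sahiam.
Attach polarity affirmative -thi → sahiamthi.
Attach evidentiality hearsay -mav → sahiamthimav.
Attach number dual -oth → sahiamthimavoth.
Apply vowel harmony: sahiamthimavoth → sahiemthimeveth.
Nasal assimilation: no change.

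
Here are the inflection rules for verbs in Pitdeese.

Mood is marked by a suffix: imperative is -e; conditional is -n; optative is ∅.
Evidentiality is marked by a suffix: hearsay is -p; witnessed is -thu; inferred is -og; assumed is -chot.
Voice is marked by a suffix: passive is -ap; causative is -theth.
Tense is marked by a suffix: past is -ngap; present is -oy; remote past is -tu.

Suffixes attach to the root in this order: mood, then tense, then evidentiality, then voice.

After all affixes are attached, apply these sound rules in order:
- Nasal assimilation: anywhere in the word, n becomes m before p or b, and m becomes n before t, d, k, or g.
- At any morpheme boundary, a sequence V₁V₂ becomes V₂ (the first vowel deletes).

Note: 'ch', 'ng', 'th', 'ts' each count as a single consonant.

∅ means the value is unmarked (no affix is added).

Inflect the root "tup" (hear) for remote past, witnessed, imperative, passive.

Attach mood imperative -e → tupe.
Attach tense remote past -tu → tupetu.
Attach evidentiality witnessed -thu → tupetuthu.
Attach voice passive -ap → tupetuthuap.
Nasal assimilation: no change.
Apply vowel deletion: tupetuthuap → tupetuthap.

tupetuthap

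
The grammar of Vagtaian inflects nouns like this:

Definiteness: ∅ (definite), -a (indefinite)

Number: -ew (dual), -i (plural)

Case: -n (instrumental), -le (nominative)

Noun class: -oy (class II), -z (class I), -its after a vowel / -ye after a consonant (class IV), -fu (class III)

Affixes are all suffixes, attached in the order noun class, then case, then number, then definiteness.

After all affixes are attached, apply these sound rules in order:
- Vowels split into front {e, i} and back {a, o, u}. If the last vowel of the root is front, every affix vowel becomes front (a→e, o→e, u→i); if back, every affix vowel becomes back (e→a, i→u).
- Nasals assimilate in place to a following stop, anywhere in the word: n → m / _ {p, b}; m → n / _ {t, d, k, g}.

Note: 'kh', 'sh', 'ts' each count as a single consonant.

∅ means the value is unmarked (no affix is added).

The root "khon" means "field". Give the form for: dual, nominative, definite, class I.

Attach noun class class I -z → khonz.
Attach case nominative -le → khonzle.
Attach number dual -ew → khonzleew.
definiteness = definite: zero marking, form stays khonzleew.
Apply vowel harmony: khonzleew → khonzlaaw.
Nasal assimilation: no change.

khonzlaaw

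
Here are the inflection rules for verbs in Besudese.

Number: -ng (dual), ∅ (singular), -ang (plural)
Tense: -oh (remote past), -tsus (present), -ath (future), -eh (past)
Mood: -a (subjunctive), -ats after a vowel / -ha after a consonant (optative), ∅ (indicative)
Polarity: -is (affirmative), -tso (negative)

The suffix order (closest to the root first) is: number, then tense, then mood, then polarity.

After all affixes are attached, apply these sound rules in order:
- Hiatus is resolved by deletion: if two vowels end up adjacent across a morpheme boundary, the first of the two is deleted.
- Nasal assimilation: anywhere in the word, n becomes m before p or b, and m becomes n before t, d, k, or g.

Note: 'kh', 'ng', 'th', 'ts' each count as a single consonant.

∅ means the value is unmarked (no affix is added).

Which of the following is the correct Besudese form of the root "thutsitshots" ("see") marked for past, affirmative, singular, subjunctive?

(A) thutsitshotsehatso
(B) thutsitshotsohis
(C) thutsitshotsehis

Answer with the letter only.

C

number = singular: zero marking, form stays thutsitshots.
Attach tense past -eh → thutsitshotseh.
Attach mood subjunctive -a → thutsitshotseha.
Attach polarity affirmative -is → thutsitshotsehais.
Apply vowel deletion: thutsitshotsehais → thutsitshotsehis.
Nasal assimilation: no change.
So the correct form is thutsitshotsehis, option (C).
(A) thutsitshotsehatso is wrong: it uses negative instead of affirmative for polarity.
(B) thutsitshotsohis is wrong: it uses remote past instead of past for tense.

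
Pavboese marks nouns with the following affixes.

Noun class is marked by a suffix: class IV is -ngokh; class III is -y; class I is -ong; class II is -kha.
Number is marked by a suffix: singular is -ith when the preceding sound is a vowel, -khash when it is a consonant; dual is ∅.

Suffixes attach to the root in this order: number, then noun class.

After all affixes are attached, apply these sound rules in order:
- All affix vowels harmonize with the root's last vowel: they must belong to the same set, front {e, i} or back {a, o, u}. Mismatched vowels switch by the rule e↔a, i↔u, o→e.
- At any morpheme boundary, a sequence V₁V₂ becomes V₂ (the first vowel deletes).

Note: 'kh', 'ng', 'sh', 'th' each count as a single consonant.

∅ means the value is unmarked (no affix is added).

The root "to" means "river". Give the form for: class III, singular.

tuthy

Attach number singular -ith (after vowel 'o') → toith.
Attach noun class class III -y → toithy.
Apply vowel harmony: toithy → touthy.
Apply vowel deletion: touthy → tuthy.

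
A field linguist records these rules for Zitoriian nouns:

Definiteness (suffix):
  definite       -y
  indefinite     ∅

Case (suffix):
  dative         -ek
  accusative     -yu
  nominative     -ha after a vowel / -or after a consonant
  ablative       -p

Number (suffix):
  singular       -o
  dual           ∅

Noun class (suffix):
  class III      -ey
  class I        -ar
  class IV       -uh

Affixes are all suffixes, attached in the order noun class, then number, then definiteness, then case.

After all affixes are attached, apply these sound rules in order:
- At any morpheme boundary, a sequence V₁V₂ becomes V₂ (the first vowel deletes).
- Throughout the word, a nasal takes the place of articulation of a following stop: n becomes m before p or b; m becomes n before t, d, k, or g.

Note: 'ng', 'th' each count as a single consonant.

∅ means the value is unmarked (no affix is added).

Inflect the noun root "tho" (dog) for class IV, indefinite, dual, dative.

thuhek

Attach noun class class IV -uh → thouh.
number = dual: zero marking, form stays thouh.
definiteness = indefinite: zero marking, form stays thouh.
Attach case dative -ek → thouhek.
Apply vowel deletion: thouhek → thuhek.
Nasal assimilation: no change.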